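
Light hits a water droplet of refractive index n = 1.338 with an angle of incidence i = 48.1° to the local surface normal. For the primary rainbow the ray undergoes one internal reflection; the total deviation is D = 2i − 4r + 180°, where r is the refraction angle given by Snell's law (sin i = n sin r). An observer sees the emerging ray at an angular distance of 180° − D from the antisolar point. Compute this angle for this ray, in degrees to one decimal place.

39.0°

sin r = sin 48.1° / 1.338 = 0.7443/1.338 = 0.5563; r = 33.80°.
D = 2·48.1° − 4·33.80° + 180° = 96.20° − 135.20° + 180° = 141.00°.
Angle from antisolar point = 180° − D = 39.00°.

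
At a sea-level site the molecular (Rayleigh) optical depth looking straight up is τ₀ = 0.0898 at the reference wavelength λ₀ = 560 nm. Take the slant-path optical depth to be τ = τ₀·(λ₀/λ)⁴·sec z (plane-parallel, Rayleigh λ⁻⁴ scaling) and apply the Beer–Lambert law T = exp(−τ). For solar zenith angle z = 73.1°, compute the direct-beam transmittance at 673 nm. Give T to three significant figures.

0.862

sec 73.1° = 3.4399.
τ = 0.0898 × (560/673)⁴ × 3.4399 = 0.0898 × 0.4794 × 3.4399 = 0.1481.
T = exp(−0.1481) = 0.8624.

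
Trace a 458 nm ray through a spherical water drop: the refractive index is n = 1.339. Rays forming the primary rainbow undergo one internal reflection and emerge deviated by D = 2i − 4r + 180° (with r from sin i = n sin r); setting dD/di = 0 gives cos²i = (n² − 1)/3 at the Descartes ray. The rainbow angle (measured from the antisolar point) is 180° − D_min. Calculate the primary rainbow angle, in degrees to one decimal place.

cos²i = (1.79292 − 1)/3 = 0.26431; i = arccos(0.51411) = 59.062°.
sin r = sin 59.062°/1.339 = 0.64057; r = 39.834°.
D_min = 2·59.062° − 4·39.834° + 180° = 138.786°.
Rainbow angle = 180° − D_min = 41.214°.

41.2°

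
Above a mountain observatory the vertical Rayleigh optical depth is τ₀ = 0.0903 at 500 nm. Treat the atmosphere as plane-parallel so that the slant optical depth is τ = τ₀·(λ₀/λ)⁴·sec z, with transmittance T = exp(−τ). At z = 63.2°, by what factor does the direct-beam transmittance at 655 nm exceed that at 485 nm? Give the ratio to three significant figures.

1.17

Airmass: sec 63.2° = 2.2179.
τ(655 nm) = 0.0903 × (500/655)⁴ × 2.2179 = 0.0903 × 0.3396 × 2.2179 = 0.0680.
τ(485 nm) = 0.0903 × (500/485)⁴ × 2.2179 = 0.0903 × 1.1296 × 2.2179 = 0.2262.
T(655)/T(485) = exp(τ_B − τ_A) = exp(0.1582) = 1.1714.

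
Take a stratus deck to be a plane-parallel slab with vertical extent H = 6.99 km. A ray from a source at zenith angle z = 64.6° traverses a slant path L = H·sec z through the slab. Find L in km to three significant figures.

sec z = 1/cos 64.6° = 2.3314.
L = 6.99 × 2.3314 = 16.296 km.

16.3 km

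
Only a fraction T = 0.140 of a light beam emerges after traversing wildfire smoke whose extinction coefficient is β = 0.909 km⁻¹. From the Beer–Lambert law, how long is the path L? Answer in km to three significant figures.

Beer–Lambert: T = exp(−βL) ⇒ L = −ln(T)/β = −ln(0.140)/0.909 = 1.9661/0.909 = 2.163 km.

2.16 km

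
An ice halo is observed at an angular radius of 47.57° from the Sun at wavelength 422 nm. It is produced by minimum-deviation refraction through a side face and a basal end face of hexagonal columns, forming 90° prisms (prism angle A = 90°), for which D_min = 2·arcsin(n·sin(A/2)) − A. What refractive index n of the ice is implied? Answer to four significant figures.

Rearranging: n = sin((D_min + A)/2) / sin(A/2).
(D_min + A)/2 = (47.57° + 90°)/2 = 68.785°.
n = sin 68.785° / sin 45° = 0.9322 / 0.7071 = 1.3184.

1.318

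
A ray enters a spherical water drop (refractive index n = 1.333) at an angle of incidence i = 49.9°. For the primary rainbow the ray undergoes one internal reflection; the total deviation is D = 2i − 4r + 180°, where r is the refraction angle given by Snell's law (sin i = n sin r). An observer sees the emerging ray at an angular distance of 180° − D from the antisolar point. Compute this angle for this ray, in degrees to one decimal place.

sin r = sin 49.9° / 1.333 = 0.7649/1.333 = 0.5738; r = 35.02°.
D = 2·49.9° − 4·35.02° + 180° = 99.80° − 140.07° + 180° = 139.73°.
Angle from antisolar point = 180° − D = 40.27°.

40.3°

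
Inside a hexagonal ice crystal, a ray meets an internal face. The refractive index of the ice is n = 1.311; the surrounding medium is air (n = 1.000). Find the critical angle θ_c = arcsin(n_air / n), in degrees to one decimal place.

49.7°

sin θ_c = n_air / n = 1.000 / 1.311 = 0.7628.
θ_c = arcsin(0.7628) = 49.71°.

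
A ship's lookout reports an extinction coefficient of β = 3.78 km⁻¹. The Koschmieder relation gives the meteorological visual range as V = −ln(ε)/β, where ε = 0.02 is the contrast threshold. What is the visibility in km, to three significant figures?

1.03 km

V = −ln(0.02) / 3.78 = 3.912 / 3.78 = 1.0349 km.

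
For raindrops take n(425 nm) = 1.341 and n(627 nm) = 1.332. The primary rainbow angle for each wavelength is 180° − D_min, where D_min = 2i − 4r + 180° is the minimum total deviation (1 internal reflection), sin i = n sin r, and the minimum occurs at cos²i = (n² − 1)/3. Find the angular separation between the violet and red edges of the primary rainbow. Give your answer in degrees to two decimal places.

1.29°

At 425 nm (n = 1.341): cos²i = 0.26609 → i = 58.946°, r = 39.705°, D_min = 139.071°, rainbow angle = 40.929°.
At 627 nm (n = 1.332): cos²i = 0.25807 → i = 59.469°, r = 40.290°, D_min = 137.776°, rainbow angle = 42.224°.
Angular width = |40.929° − 42.224°| = 1.295°.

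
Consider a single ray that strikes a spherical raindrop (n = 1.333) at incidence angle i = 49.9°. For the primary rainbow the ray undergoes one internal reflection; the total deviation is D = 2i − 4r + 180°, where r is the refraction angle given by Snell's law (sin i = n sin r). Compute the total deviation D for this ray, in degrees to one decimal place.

139.7°

sin r = sin 49.9° / 1.333 = 0.7649/1.333 = 0.5738; r = 35.02°.
D = 2·49.9° − 4·35.02° + 180° = 99.80° − 140.07° + 180° = 139.73°.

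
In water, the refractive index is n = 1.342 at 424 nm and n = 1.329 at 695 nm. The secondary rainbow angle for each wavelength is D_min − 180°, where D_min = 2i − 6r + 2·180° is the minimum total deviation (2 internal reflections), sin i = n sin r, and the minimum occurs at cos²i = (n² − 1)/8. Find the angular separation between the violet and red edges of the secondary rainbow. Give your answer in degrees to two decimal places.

3.39°

At 424 nm (n = 1.342): cos²i = 0.10012 → i = 71.554°, r = 44.981°, D_min = 233.222°, rainbow angle = 53.222°.
At 695 nm (n = 1.329): cos²i = 0.09578 → i = 71.972°, r = 45.685°, D_min = 229.837°, rainbow angle = 49.837°.
Angular width = |53.222° − 49.837°| = 3.385°.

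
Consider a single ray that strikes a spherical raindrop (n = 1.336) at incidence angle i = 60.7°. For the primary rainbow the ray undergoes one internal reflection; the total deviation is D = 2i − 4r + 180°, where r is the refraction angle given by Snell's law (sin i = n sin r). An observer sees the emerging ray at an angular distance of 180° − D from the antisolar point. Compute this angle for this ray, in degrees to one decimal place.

sin r = sin 60.7° / 1.336 = 0.8721/1.336 = 0.6527; r = 40.75°.
D = 2·60.7° − 4·40.75° + 180° = 121.40° − 163.00° + 180° = 138.40°.
Angle from antisolar point = 180° − D = 41.60°.

41.6°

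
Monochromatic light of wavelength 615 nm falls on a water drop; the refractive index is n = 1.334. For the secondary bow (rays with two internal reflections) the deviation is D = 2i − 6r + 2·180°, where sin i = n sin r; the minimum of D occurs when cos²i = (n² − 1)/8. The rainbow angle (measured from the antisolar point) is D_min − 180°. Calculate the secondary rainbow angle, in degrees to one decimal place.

51.2°

cos²i = (1.77956 − 1)/8 = 0.09744; i = arccos(0.31216) = 71.810°.
sin r = sin 71.810°/1.334 = 0.71217; r = 45.411°.
D_min = 2·71.810° − 6·45.411° + 360° = 231.153°.
Rainbow angle = D_min − 180° = 51.153°.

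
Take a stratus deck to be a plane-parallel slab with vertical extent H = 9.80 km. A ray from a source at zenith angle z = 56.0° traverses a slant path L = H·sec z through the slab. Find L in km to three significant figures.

sec z = 1/cos 56.0° = 1.7883.
L = 9.80 × 1.7883 = 17.525 km.

17.5 km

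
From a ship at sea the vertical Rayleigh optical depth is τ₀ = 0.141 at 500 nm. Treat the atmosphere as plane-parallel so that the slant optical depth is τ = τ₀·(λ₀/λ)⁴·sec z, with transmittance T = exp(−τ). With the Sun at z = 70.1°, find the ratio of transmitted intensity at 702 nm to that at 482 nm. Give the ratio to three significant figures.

1.45

Airmass: sec 70.1° = 2.9379.
τ(702 nm) = 0.141 × (500/702)⁴ × 2.9379 = 0.141 × 0.2574 × 2.9379 = 0.1066.
τ(482 nm) = 0.141 × (500/482)⁴ × 2.9379 = 0.141 × 1.1580 × 2.9379 = 0.4797.
T(702)/T(482) = exp(τ_B − τ_A) = exp(0.3731) = 1.4522.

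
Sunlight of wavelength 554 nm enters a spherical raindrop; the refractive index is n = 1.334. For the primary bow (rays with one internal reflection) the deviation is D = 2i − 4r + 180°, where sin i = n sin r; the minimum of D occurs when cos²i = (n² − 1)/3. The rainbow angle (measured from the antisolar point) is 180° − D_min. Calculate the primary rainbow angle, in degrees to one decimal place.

cos²i = (1.77956 − 1)/3 = 0.25985; i = arccos(0.50976) = 59.352°.
sin r = sin 59.352°/1.334 = 0.64492; r = 40.159°.
D_min = 2·59.352° − 4·40.159° + 180° = 138.067°.
Rainbow angle = 180° − D_min = 41.933°.

41.9°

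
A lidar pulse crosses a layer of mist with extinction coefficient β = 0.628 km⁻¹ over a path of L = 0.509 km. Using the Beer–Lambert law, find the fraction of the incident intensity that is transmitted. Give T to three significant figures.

τ = β·L = 0.628 × 0.509 = 0.3197.
T = exp(−0.3197) = 0.7264.

0.726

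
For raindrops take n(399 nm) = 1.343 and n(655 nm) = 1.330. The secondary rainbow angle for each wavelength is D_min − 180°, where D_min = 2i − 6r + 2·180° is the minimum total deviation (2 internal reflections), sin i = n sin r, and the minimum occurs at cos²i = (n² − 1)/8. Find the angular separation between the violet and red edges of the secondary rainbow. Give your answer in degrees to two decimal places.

3.38°

At 399 nm (n = 1.343): cos²i = 0.10046 → i = 71.522°, r = 44.928°, D_min = 233.478°, rainbow angle = 53.478°.
At 655 nm (n = 1.330): cos²i = 0.09611 → i = 71.940°, r = 45.630°, D_min = 230.101°, rainbow angle = 50.101°.
Angular width = |53.478° − 50.101°| = 3.377°.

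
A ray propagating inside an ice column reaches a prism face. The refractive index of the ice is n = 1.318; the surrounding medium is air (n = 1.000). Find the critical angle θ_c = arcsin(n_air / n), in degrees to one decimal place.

49.4°

sin θ_c = n_air / n = 1.000 / 1.318 = 0.7587.
θ_c = arcsin(0.7587) = 49.35°.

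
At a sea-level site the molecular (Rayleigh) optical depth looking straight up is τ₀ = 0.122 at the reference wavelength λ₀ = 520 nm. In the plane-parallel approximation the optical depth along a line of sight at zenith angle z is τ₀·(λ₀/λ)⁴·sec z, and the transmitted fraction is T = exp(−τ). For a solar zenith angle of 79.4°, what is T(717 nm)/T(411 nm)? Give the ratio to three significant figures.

4.55

Airmass: sec 79.4° = 5.4362.
τ(717 nm) = 0.122 × (520/717)⁴ × 5.4362 = 0.122 × 0.2767 × 5.4362 = 0.1835.
τ(411 nm) = 0.122 × (520/411)⁴ × 5.4362 = 0.122 × 2.5624 × 5.4362 = 1.6994.
T(717)/T(411) = exp(τ_B − τ_A) = exp(1.5159) = 4.5537.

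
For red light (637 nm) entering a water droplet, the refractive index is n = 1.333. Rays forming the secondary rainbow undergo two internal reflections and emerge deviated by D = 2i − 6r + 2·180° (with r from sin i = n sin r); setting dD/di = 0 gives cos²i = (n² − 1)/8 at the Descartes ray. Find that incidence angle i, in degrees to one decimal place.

71.8°

cos²i = (1.333² − 1)/8 = (1.77689 − 1)/8 = 0.09711.
cos i = 0.31163, so i = 71.843°.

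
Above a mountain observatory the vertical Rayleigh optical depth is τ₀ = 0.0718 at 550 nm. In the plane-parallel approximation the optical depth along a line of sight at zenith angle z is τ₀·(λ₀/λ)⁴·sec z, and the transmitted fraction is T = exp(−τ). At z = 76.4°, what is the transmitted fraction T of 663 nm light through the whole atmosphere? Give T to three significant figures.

sec 76.4° = 4.2527.
τ = 0.0718 × (550/663)⁴ × 4.2527 = 0.0718 × 0.4736 × 4.2527 = 0.1446.
T = exp(−0.1446) = 0.8654.

0.865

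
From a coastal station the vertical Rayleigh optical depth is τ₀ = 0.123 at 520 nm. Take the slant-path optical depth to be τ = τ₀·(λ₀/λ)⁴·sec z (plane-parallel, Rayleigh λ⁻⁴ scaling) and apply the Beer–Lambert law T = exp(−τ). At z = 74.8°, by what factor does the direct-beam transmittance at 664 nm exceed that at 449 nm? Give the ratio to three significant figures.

Airmass: sec 74.8° = 3.8140.
τ(664 nm) = 0.123 × (520/664)⁴ × 3.8140 = 0.123 × 0.3761 × 3.8140 = 0.1765.
τ(449 nm) = 0.123 × (520/449)⁴ × 3.8140 = 0.123 × 1.7990 × 3.8140 = 0.8440.
T(664)/T(449) = exp(τ_B − τ_A) = exp(0.6675) = 1.9494.

1.95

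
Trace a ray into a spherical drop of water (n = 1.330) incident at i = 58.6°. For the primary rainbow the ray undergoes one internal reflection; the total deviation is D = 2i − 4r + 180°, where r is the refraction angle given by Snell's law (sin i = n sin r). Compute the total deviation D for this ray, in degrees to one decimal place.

137.5°

sin r = sin 58.6° / 1.330 = 0.8536/1.330 = 0.6418; r = 39.92°.
D = 2·58.6° − 4·39.92° + 180° = 117.20° − 159.69° + 180° = 137.51°.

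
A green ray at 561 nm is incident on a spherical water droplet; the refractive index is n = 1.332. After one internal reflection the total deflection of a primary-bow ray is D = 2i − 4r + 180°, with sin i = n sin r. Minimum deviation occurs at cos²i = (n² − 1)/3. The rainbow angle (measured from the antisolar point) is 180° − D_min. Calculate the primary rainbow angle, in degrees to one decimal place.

42.2°

cos²i = (1.77422 − 1)/3 = 0.25807; i = arccos(0.50801) = 59.469°.
sin r = sin 59.469°/1.332 = 0.64666; r = 40.290°.
D_min = 2·59.469° − 4·40.290° + 180° = 137.776°.
Rainbow angle = 180° − D_min = 42.224°.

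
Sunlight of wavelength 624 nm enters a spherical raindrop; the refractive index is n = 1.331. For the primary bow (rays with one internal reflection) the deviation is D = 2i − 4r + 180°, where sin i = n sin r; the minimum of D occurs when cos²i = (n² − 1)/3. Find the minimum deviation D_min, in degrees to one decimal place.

cos²i = (1.77156 − 1)/3 = 0.25719; i = arccos(0.50714) = 59.527°.
sin r = sin 59.527°/1.331 = 0.64753; r = 40.356°.
D_min = 2·59.527° − 4·40.356° + 180° = 137.630°.

137.6°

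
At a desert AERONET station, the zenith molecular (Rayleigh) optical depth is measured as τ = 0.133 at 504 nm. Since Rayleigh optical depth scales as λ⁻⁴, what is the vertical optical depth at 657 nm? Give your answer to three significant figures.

τ(657 nm) = τ(504 nm) × (504/657)⁴ = 0.133 × (0.7671)⁴ = 0.133 × 0.3463 = 0.0461.

0.0461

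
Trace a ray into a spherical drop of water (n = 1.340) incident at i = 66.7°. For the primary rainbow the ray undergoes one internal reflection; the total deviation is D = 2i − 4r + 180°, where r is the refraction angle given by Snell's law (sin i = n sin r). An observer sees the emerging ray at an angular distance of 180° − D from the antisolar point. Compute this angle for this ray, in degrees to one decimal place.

39.7°

sin r = sin 66.7° / 1.340 = 0.9184/1.340 = 0.6854; r = 43.27°.
D = 2·66.7° − 4·43.27° + 180° = 133.40° − 173.07° + 180° = 140.33°.
Angle from antisolar point = 180° − D = 39.67°.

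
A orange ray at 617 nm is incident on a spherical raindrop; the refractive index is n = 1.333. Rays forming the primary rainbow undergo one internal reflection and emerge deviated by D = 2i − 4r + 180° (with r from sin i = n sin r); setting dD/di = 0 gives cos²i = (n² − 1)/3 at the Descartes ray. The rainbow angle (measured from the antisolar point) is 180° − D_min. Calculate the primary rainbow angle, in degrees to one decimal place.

42.1°

cos²i = (1.77689 − 1)/3 = 0.25896; i = arccos(0.50888) = 59.410°.
sin r = sin 59.410°/1.333 = 0.64579; r = 40.225°.
D_min = 2·59.410° − 4·40.225° + 180° = 137.922°.
Rainbow angle = 180° − D_min = 42.078°.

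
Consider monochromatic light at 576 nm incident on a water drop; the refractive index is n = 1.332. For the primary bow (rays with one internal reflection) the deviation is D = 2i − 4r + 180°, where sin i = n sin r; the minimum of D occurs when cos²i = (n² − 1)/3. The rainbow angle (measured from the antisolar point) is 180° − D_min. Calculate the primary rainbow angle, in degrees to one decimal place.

cos²i = (1.77422 − 1)/3 = 0.25807; i = arccos(0.50801) = 59.469°.
sin r = sin 59.469°/1.332 = 0.64666; r = 40.290°.
D_min = 2·59.469° − 4·40.290° + 180° = 137.776°.
Rainbow angle = 180° − D_min = 42.224°.

42.2°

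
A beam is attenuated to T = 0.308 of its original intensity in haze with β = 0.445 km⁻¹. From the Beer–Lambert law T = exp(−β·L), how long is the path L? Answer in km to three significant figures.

2.65 km

Beer–Lambert: T = exp(−βL) ⇒ L = −ln(T)/β = −ln(0.308)/0.445 = 1.1777/0.445 = 2.646 km.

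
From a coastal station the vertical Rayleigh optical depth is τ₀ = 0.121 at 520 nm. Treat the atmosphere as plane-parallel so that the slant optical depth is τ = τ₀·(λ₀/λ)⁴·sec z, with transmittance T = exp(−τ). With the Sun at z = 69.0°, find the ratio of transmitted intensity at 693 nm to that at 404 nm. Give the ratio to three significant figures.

Airmass: sec 69.0° = 2.7904.
τ(693 nm) = 0.121 × (520/693)⁴ × 2.7904 = 0.121 × 0.3170 × 2.7904 = 0.1070.
τ(404 nm) = 0.121 × (520/404)⁴ × 2.7904 = 0.121 × 2.7447 × 2.7904 = 0.9267.
T(693)/T(404) = exp(τ_B − τ_A) = exp(0.8197) = 2.2698.

2.27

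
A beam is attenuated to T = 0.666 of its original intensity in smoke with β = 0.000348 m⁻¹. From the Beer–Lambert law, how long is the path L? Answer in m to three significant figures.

Beer–Lambert: T = exp(−βL) ⇒ L = −ln(T)/β = −ln(0.666)/0.000348 = 0.4065/0.000348 = 1168 m.

1170 m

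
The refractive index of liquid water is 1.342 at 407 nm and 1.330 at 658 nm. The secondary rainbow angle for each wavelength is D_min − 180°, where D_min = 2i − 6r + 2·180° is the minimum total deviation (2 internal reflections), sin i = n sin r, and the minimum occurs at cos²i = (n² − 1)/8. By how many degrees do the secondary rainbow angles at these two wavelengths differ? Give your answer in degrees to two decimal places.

At 407 nm (n = 1.342): cos²i = 0.10012 → i = 71.554°, r = 44.981°, D_min = 233.222°, rainbow angle = 53.222°.
At 658 nm (n = 1.330): cos²i = 0.09611 → i = 71.940°, r = 45.630°, D_min = 230.101°, rainbow angle = 50.101°.
Angular width = |53.222° − 50.101°| = 3.121°.

3.12°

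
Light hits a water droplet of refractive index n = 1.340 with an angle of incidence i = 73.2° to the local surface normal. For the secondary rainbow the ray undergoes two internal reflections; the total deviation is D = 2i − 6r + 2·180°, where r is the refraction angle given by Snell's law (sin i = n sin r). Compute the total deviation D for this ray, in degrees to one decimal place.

232.8°

sin r = sin 73.2° / 1.340 = 0.9573/1.340 = 0.7144; r = 45.60°.
D = 2·73.2° − 6·45.60° + 2·180° = 146.40° − 273.57° + 360° = 232.83°.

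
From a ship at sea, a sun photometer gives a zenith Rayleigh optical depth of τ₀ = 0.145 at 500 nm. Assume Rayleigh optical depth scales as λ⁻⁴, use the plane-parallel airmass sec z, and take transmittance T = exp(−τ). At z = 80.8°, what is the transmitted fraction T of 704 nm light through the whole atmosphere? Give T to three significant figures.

sec 80.8° = 6.2546.
τ = 0.145 × (500/704)⁴ × 6.2546 = 0.145 × 0.2544 × 6.2546 = 0.2308.
T = exp(−0.2308) = 0.7939.

0.794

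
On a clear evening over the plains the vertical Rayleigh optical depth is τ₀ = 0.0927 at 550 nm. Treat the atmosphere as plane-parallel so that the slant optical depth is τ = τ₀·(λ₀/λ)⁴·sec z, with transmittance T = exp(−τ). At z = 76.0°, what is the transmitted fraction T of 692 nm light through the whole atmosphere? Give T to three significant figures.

0.858

sec 76.0° = 4.1336.
τ = 0.0927 × (550/692)⁴ × 4.1336 = 0.0927 × 0.3990 × 4.1336 = 0.1529.
T = exp(−0.1529) = 0.8582.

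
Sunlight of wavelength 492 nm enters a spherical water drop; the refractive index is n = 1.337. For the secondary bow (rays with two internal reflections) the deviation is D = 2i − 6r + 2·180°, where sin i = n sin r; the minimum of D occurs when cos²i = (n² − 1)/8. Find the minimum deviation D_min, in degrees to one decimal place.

231.9°

cos²i = (1.78757 − 1)/8 = 0.09845; i = arccos(0.31376) = 71.714°.
sin r = sin 71.714°/1.337 = 0.71017; r = 45.249°.
D_min = 2·71.714° − 6·45.249° + 360° = 231.934°.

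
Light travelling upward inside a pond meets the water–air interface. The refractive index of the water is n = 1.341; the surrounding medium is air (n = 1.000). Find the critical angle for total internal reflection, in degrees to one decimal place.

48.2°

sin θ_c = n_air / n = 1.000 / 1.341 = 0.7457.
θ_c = arcsin(0.7457) = 48.22°.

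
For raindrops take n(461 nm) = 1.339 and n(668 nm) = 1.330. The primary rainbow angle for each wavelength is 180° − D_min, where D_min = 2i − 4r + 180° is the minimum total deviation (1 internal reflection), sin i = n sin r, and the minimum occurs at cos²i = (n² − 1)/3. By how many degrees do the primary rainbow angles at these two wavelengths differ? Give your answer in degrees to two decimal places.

At 461 nm (n = 1.339): cos²i = 0.26431 → i = 59.062°, r = 39.834°, D_min = 138.786°, rainbow angle = 41.214°.
At 668 nm (n = 1.330): cos²i = 0.25630 → i = 59.585°, r = 40.422°, D_min = 137.484°, rainbow angle = 42.516°.
Angular width = |41.214° − 42.516°| = 1.303°.

1.30°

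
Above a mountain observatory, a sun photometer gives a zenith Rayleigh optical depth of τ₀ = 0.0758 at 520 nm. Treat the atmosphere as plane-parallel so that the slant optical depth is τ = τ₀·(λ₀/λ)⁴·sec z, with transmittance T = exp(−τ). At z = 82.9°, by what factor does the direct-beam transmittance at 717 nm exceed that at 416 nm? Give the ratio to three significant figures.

3.77

Airmass: sec 82.9° = 8.0905.
τ(717 nm) = 0.0758 × (520/717)⁴ × 8.0905 = 0.0758 × 0.2767 × 8.0905 = 0.1697.
τ(416 nm) = 0.0758 × (520/416)⁴ × 8.0905 = 0.0758 × 2.4414 × 8.0905 = 1.4972.
T(717)/T(416) = exp(τ_B − τ_A) = exp(1.3276) = 3.7718.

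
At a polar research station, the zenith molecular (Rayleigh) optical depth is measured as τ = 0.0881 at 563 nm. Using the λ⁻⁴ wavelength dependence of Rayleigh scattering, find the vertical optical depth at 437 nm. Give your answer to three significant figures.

0.243

τ(437 nm) = τ(563 nm) × (563/437)⁴ = 0.0881 × (1.2883)⁴ = 0.0881 × 2.7549 = 0.2427.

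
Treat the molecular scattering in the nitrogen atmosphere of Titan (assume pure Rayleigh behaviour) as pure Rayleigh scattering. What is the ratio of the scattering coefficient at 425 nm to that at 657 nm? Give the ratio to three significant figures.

5.71

Rayleigh scattering ∝ λ⁻⁴, so the ratio of coefficients is the inverse fourth power of the wavelength ratio.
σ(425)/σ(657) = (657/425)⁴ = (1.5459)⁴ = 5.711.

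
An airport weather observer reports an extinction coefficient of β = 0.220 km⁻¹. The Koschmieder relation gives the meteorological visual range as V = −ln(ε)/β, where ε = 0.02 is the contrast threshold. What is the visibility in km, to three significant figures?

17.8 km

V = −ln(0.02) / 0.220 = 3.912 / 0.220 = 17.7819 km.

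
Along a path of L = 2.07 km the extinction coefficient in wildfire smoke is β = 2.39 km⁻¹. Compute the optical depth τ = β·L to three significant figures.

τ = β·L = 2.39 × 2.07 = 4.9473.

4.95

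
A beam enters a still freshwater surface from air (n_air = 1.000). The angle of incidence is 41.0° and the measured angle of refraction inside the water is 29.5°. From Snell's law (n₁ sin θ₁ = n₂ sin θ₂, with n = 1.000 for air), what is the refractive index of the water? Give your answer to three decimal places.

1.332

n = sin θ_i / sin θ_r = sin 41.0° / sin 29.5° = 0.6561 / 0.4924 = 1.3323.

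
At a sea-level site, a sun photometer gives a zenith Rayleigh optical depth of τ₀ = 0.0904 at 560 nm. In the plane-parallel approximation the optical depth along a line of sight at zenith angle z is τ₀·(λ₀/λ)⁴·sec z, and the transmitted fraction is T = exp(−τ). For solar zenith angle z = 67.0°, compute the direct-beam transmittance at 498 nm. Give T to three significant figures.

sec 67.0° = 2.5593.
τ = 0.0904 × (560/498)⁴ × 2.5593 = 0.0904 × 1.5989 × 2.5593 = 0.3699.
T = exp(−0.3699) = 0.6908.

0.691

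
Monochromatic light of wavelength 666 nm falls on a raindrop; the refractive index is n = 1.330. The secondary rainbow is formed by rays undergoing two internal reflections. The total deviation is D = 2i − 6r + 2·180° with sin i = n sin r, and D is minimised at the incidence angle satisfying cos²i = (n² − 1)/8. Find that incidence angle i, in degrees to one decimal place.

71.9°

cos²i = (1.330² − 1)/8 = (1.76890 − 1)/8 = 0.09611.
cos i = 0.31002, so i = 71.940°.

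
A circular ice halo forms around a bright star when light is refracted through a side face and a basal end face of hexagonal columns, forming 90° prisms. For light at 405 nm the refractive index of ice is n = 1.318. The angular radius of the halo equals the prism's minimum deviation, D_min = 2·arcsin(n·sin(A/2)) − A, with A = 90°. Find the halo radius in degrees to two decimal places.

47.49°

n·sin(A/2) = 1.318 × sin 45° = 1.318 × 0.7071 = 0.9320.
D_min = 2·arcsin(0.9320) − 90° = 2 × 68.743° − 90° = 47.487°.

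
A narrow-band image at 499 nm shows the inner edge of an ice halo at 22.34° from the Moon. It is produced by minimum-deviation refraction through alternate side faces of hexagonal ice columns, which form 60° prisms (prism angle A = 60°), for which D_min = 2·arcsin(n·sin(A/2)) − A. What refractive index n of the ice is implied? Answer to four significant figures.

Rearranging: n = sin((D_min + A)/2) / sin(A/2).
(D_min + A)/2 = (22.34° + 60°)/2 = 41.170°.
n = sin 41.170° / sin 30° = 0.6583 / 0.5000 = 1.3166.

1.317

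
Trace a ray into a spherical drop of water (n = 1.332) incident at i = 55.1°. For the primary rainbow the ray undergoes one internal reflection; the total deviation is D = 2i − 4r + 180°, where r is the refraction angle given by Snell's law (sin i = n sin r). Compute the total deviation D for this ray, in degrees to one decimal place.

138.2°

sin r = sin 55.1° / 1.332 = 0.8202/1.332 = 0.6157; r = 38.00°.
D = 2·55.1° − 4·38.00° + 180° = 110.20° − 152.02° + 180° = 138.18°.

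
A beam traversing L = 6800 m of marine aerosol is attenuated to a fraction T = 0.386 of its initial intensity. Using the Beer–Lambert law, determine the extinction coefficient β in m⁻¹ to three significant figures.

0.000140 m⁻¹

Beer–Lambert: T = exp(−βL) ⇒ β = −ln(T)/L = −ln(0.386)/6800 = 0.9519/6800 = 0.00014 m⁻¹.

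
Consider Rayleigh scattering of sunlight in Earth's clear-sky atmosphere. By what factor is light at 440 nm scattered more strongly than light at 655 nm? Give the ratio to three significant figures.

Rayleigh scattering ∝ λ⁻⁴, so the ratio of coefficients is the inverse fourth power of the wavelength ratio.
σ(440)/σ(655) = (655/440)⁴ = (1.4886)⁴ = 4.911.

4.91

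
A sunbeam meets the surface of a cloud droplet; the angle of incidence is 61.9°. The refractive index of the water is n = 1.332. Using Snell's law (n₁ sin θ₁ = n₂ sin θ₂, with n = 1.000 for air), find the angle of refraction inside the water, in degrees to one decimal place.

Snell: sin θ_r = sin θ_i / n = sin 61.9° / 1.332 = 0.8821 / 1.332 = 0.6623.
θ_r = arcsin(0.6623) = 41.47°.

41.5°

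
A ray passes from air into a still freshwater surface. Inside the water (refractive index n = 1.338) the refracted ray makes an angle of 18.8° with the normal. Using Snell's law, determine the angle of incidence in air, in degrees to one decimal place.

Snell: sin θ_i = n · sin θ_r = 1.338 × sin 18.8° = 1.338 × 0.3223 = 0.4312.
θ_i = arcsin(0.4312) = 25.54°.

25.5°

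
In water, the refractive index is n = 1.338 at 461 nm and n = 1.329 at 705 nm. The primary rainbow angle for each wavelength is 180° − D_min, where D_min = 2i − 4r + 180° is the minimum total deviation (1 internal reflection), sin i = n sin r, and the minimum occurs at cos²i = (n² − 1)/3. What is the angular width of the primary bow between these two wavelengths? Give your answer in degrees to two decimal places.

1.31°

At 461 nm (n = 1.338): cos²i = 0.26341 → i = 59.120°, r = 39.899°, D_min = 138.643°, rainbow angle = 41.357°.
At 705 nm (n = 1.329): cos²i = 0.25541 → i = 59.643°, r = 40.487°, D_min = 137.337°, rainbow angle = 42.663°.
Angular width = |41.357° − 42.663°| = 1.307°.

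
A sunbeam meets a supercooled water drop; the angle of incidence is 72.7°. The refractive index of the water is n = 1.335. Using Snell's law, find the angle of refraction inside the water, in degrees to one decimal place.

Snell: sin θ_r = sin θ_i / n = sin 72.7° / 1.335 = 0.9548 / 1.335 = 0.7152.
θ_r = arcsin(0.7152) = 45.66°.

45.7°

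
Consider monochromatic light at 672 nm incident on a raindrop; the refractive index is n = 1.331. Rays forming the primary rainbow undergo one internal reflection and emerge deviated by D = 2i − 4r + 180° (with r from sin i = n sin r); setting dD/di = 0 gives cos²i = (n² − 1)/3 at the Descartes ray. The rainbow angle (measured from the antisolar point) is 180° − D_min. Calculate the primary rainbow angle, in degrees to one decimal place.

cos²i = (1.77156 − 1)/3 = 0.25719; i = arccos(0.50714) = 59.527°.
sin r = sin 59.527°/1.331 = 0.64753; r = 40.356°.
D_min = 2·59.527° − 4·40.356° + 180° = 137.630°.
Rainbow angle = 180° − D_min = 42.370°.

42.4°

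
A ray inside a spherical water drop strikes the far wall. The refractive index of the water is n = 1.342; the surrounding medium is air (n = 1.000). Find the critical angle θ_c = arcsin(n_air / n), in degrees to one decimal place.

48.2°

sin θ_c = n_air / n = 1.000 / 1.342 = 0.7452.
θ_c = arcsin(0.7452) = 48.17°.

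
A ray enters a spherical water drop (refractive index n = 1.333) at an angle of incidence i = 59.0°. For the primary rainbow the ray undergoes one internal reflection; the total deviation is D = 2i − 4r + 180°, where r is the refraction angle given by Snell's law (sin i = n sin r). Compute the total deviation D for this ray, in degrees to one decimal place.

137.9°

sin r = sin 59.0° / 1.333 = 0.8572/1.333 = 0.6430; r = 40.02°.
D = 2·59.0° − 4·40.02° + 180° = 118.00° − 160.07° + 180° = 137.93°.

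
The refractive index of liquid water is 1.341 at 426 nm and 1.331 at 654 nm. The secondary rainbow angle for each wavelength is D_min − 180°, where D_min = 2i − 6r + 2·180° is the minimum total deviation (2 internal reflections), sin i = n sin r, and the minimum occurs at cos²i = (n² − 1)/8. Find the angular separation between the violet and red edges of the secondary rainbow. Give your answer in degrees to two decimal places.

2.60°

At 426 nm (n = 1.341): cos²i = 0.09979 → i = 71.586°, r = 45.034°, D_min = 232.966°, rainbow angle = 52.966°.
At 654 nm (n = 1.331): cos²i = 0.09645 → i = 71.907°, r = 45.575°, D_min = 230.365°, rainbow angle = 50.365°.
Angular width = |52.966° − 50.365°| = 2.601°.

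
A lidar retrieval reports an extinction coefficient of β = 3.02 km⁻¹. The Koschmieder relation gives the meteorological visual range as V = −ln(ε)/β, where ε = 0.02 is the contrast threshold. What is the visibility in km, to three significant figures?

V = −ln(0.02) / 3.02 = 3.912 / 3.02 = 1.2954 km.

1.30 km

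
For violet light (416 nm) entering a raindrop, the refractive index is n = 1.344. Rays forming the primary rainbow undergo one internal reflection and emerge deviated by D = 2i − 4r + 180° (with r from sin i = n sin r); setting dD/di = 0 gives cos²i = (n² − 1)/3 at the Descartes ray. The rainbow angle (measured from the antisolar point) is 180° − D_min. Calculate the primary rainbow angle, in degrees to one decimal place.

cos²i = (1.80634 − 1)/3 = 0.26878; i = arccos(0.51844) = 58.772°.
sin r = sin 58.772°/1.344 = 0.63625; r = 39.512°.
D_min = 2·58.772° − 4·39.512° + 180° = 139.495°.
Rainbow angle = 180° − D_min = 40.505°.

40.5°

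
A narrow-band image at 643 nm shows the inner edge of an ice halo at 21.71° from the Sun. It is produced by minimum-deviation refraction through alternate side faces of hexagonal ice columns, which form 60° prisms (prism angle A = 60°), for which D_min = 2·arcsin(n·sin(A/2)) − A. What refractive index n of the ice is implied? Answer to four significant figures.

1.308

Rearranging: n = sin((D_min + A)/2) / sin(A/2).
(D_min + A)/2 = (21.71° + 60°)/2 = 40.855°.
n = sin 40.855° / sin 30° = 0.6541 / 0.5000 = 1.3083.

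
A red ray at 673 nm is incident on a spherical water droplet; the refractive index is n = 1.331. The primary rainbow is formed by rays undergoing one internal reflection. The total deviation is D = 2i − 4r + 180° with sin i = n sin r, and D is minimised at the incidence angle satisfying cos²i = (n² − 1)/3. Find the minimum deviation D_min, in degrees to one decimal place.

137.6°

cos²i = (1.77156 − 1)/3 = 0.25719; i = arccos(0.50714) = 59.527°.
sin r = sin 59.527°/1.331 = 0.64753; r = 40.356°.
D_min = 2·59.527° − 4·40.356° + 180° = 137.630°.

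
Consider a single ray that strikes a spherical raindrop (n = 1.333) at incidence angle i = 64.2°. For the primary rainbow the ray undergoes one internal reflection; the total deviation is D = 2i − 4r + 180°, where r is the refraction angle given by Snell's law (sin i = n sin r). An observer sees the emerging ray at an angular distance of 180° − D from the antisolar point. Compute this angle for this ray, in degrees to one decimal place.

41.5°

sin r = sin 64.2° / 1.333 = 0.9003/1.333 = 0.6754; r = 42.49°.
D = 2·64.2° − 4·42.49° + 180° = 128.40° − 169.94° + 180° = 138.46°.
Angle from antisolar point = 180° − D = 41.54°.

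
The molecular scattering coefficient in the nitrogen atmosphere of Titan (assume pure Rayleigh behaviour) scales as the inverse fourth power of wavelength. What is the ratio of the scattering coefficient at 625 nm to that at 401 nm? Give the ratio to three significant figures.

0.169

Rayleigh scattering ∝ λ⁻⁴, so the ratio of coefficients is the inverse fourth power of the wavelength ratio.
σ(625)/σ(401) = (401/625)⁴ = (0.6416)⁴ = 0.1695.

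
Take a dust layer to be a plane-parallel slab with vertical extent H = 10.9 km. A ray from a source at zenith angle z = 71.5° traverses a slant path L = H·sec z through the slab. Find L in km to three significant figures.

sec z = 1/cos 71.5° = 3.1515.
L = 10.9 × 3.1515 = 34.352 km.

34.4 km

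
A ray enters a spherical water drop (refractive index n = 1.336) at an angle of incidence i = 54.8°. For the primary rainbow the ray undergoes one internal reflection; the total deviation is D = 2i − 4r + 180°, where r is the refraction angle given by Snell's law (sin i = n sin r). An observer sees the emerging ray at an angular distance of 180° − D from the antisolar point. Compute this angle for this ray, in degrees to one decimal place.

41.2°

sin r = sin 54.8° / 1.336 = 0.8171/1.336 = 0.6116; r = 37.71°.
D = 2·54.8° − 4·37.71° + 180° = 109.60° − 150.83° + 180° = 138.77°.
Angle from antisolar point = 180° − D = 41.23°.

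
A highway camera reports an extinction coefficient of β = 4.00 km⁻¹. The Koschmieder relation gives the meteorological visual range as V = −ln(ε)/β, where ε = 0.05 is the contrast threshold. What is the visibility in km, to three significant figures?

0.749 km

V = −ln(0.05) / 4.00 = 2.996 / 4.00 = 0.7489 km.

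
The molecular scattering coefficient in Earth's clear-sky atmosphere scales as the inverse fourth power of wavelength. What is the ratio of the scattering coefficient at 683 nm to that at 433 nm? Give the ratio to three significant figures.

0.162

Rayleigh scattering ∝ λ⁻⁴, so the ratio of coefficients is the inverse fourth power of the wavelength ratio.
σ(683)/σ(433) = (433/683)⁴ = (0.6340)⁴ = 0.1615.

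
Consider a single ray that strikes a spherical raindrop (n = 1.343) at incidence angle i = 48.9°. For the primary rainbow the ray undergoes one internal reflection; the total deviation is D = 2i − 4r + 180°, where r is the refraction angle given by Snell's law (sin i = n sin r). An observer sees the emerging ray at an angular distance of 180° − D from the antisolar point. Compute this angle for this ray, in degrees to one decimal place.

sin r = sin 48.9° / 1.343 = 0.7536/1.343 = 0.5611; r = 34.13°.
D = 2·48.9° − 4·34.13° + 180° = 97.80° − 136.53° + 180° = 141.27°.
Angle from antisolar point = 180° − D = 38.73°.

38.7°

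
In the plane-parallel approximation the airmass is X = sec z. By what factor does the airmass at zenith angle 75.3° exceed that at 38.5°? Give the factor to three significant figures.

3.08

X(75.3°)/X(38.5°) = sec 75.3° / sec 38.5° = cos 38.5° / cos 75.3° = 0.7826/0.2538 = 3.0841.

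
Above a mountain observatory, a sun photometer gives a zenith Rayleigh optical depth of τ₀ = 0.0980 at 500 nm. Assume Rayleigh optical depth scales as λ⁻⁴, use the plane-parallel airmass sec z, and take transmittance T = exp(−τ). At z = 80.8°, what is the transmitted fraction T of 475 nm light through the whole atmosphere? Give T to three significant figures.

sec 80.8° = 6.2546.
τ = 0.0980 × (500/475)⁴ × 6.2546 = 0.0980 × 1.2277 × 6.2546 = 0.7525.
T = exp(−0.7525) = 0.4712.

0.471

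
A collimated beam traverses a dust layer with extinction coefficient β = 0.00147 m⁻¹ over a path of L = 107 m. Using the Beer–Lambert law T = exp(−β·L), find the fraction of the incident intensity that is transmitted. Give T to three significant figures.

τ = β·L = 0.00147 × 107 = 0.1573.
T = exp(−0.1573) = 0.8545.

0.854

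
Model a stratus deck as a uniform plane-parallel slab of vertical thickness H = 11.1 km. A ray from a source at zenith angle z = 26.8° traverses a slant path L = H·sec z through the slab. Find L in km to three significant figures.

sec z = 1/cos 26.8° = 1.1203.
L = 11.1 × 1.1203 = 12.436 km.

12.4 km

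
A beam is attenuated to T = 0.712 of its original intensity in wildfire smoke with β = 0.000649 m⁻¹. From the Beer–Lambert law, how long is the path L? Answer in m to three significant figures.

523 m

Beer–Lambert: T = exp(−βL) ⇒ L = −ln(T)/β = −ln(0.712)/0.000649 = 0.3397/0.000649 = 523.4 m.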